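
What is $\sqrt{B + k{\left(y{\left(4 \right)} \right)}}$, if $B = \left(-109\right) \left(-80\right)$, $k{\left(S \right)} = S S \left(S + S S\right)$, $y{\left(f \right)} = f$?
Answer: $4 \sqrt{565} \approx 95.079$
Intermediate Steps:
$k{\left(S \right)} = S^{2} \left(S + S^{2}\right)$
$B = 8720$
$\sqrt{B + k{\left(y{\left(4 \right)} \right)}} = \sqrt{8720 + 4^{3} \left(1 + 4\right)} = \sqrt{8720 + 64 \cdot 5} = \sqrt{8720 + 320} = \sqrt{9040} = 4 \sqrt{565}$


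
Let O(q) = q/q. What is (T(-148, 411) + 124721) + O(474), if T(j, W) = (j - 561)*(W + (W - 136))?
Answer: -361652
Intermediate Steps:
O(q) = 1
T(j, W) = (-561 + j)*(-136 + 2*W) (T(j, W) = (-561 + j)*(W + (-136 + W)) = (-561 + j)*(-136 + 2*W))
(T(-148, 411) + 124721) + O(474) = ((76296 - 1122*411 - 136*(-148) + 2*411*(-148)) + 124721) + 1 = ((76296 - 461142 + 20128 - 121656) + 124721) + 1 = (-486374 + 124721) + 1 = -361653 + 1 = -361652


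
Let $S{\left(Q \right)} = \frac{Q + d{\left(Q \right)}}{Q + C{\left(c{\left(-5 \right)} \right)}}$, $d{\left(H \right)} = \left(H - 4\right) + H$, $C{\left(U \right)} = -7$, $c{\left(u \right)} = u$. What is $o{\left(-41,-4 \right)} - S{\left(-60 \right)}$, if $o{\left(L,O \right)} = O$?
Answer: $- \frac{452}{67} \approx -6.7463$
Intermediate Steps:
$d{\left(H \right)} = -4 + 2 H$ ($d{\left(H \right)} = \left(-4 + H\right) + H = -4 + 2 H$)
$S{\left(Q \right)} = \frac{-4 + 3 Q}{-7 + Q}$ ($S{\left(Q \right)} = \frac{Q + \left(-4 + 2 Q\right)}{Q - 7} = \frac{-4 + 3 Q}{-7 + Q}$)
$o{\left(-41,-4 \right)} - S{\left(-60 \right)} = -4 - \frac{-4 + 3 \left(-60\right)}{-7 - 60} = -4 - \frac{-4 - 180}{-67} = -4 - \left(- \frac{1}{67}\right) \left(-184\right) = -4 - \frac{184}{67} = - \frac{452}{67}$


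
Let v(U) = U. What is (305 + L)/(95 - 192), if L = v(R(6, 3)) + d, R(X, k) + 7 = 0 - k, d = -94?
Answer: -201/97 ≈ -2.0722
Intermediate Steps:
R(X, k) = -7 - k (R(X, k) = -7 + (0 - k) = -7 - k)
L = -104 (L = (-7 - 1*3) - 94 = (-7 - 3) - 94 = -10 - 94 = -104)
(305 + L)/(95 - 192) = (305 - 104)/(95 - 192) = 201/(-97) = 201*(-1/97) = -201/97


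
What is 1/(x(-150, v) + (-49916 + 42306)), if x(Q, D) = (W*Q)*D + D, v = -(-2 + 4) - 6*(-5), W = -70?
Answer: 1/286418 ≈ 3.4914e-6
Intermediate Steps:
v = 28 (v = -1*2 + 30 = -2 + 30 = 28)
x(Q, D) = D - 70*D*Q (x(Q, D) = (-70*Q)*D + D = -70*D*Q + D = D - 70*D*Q)
1/(x(-150, v) + (-49916 + 42306)) = 1/(28*(1 - 70*(-150)) + (-49916 + 42306)) = 1/(28*(1 + 10500) - 7610) = 1/(28*10501 - 7610) = 1/(294028 - 7610) = 1/286418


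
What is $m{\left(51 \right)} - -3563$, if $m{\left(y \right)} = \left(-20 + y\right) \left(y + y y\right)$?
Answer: $85775$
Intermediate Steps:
$m{\left(y \right)} = \left(-20 + y\right) \left(y + y^{2}\right)$
$m{\left(51 \right)} - -3563 = 51 \left(-20 + 51^{2} - 969\right) - -3563 = 51 \left(-20 + 2601 - 969\right) + 3563 = 51 \cdot 1612 + 3563 = 82212 + 3563 = 85775$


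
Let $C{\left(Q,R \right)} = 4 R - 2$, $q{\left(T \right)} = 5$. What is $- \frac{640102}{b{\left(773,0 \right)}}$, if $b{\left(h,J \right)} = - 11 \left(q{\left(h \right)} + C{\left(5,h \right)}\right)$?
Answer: $\frac{640102}{34045} \approx 18.802$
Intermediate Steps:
$C{\left(Q,R \right)} = -2 + 4 R$
$b{\left(h,J \right)} = -33 - 44 h$ ($b{\left(h,J \right)} = - 11 \left(5 + \left(-2 + 4 h\right)\right) = - 11 \left(3 + 4 h\right) = -33 - 44 h$)
$- \frac{640102}{b{\left(773,0 \right)}} = - \frac{640102}{-33 - 34012} = - \frac{640102}{-34045} = \left(-640102\right) \left(- \frac{1}{34045}\right) = \frac{640102}{34045}$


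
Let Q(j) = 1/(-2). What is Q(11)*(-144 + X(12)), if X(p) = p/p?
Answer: 143/2 ≈ 71.500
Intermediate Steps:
Q(j) = -½
X(p) = 1
Q(11)*(-144 + X(12)) = -(-144 + 1)/2 = -½*(-143) = 143/2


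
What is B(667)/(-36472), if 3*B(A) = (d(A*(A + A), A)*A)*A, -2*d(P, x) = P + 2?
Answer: 98963333605/54708 ≈ 1.8089e+6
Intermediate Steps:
d(P, x) = -1 - P/2 (d(P, x) = -(P + 2)/2 = -(2 + P)/2 = -1 - P/2)
B(A) = A**2*(-1 - A**2)/3 (B(A) = (((-1 - A*(A + A)/2)*A)*A)/3 = (((-1 - A*2*A/2)*A)*A)/3 = (((-1 - A**2)*A)*A)/3 = ((A*(-1 - A**2))*A)/3 = (A**2*(-1 - A**2))/3 = A**2*(-1 - A**2)/3)
B(667)/(-36472) = ((1/3)*667**2*(-1 - 1*667**2))/(-36472) = ((1/3)*444889*(-1 - 1*444889))*(-1/36472) = ((1/3)*444889*(-1 - 444889))*(-1/36472) = ((1/3)*444889*(-444890))*(-1/36472) = -197926667210/3*(-1/36472) = 98963333605/54708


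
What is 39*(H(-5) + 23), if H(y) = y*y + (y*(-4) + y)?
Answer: 2457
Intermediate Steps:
H(y) = y² - 3*y (H(y) = y² + (-4*y + y) = y² - 3*y)
39*(H(-5) + 23) = 39*(-5*(-3 - 5) + 23) = 39*(-5*(-8) + 23) = 39*(40 + 23) = 39*63 = 2457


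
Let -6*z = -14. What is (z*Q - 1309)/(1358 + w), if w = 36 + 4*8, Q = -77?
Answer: -2233/2139 ≈ -1.0439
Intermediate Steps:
z = 7/3 (z = -⅙*(-14) = 7/3 ≈ 2.3333)
w = 68 (w = 36 + 32 = 68)
(z*Q - 1309)/(1358 + w) = ((7/3)*(-77) - 1309)/(1358 + 68) = (-539/3 - 1309)/1426 = -4466/3*1/1426 = -2233/2139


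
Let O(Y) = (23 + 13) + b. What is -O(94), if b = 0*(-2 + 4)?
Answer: -36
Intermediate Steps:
b = 0 (b = 0*2 = 0)
O(Y) = 36 (O(Y) = (23 + 13) + 0 = 36 + 0 = 36)
-O(94) = -1*36 = -36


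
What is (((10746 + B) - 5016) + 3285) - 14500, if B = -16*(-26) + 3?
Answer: -5066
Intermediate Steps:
B = 419 (B = 416 + 3 = 419)
(((10746 + B) - 5016) + 3285) - 14500 = (((10746 + 419) - 5016) + 3285) - 14500 = ((11165 - 5016) + 3285) - 14500 = (6149 + 3285) - 14500 = 9434 - 14500 = -5066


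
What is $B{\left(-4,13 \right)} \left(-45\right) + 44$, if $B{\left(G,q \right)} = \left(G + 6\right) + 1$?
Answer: $-91$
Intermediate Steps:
$B{\left(G,q \right)} = 7 + G$ ($B{\left(G,q \right)} = \left(6 + G\right) + 1 = 7 + G$)
$B{\left(-4,13 \right)} \left(-45\right) + 44 = \left(7 - 4\right) \left(-45\right) + 44 = 3 \left(-45\right) + 44 = -135 + 44 = -91$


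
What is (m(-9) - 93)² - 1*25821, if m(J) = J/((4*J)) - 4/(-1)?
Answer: -287111/16 ≈ -17944.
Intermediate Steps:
m(J) = 17/4 (m(J) = J*(1/(4*J)) - 4*(-1) = ¼ + 4 = 17/4)
(m(-9) - 93)² - 1*25821 = (17/4 - 93)² - 1*25821 = (-355/4)² - 25821 = 126025/16 - 25821 = -287111/16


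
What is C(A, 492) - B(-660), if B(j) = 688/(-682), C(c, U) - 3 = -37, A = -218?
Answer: -11250/341 ≈ -32.991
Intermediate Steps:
C(c, U) = -34 (C(c, U) = 3 - 37 = -34)
B(j) = -344/341 (B(j) = 688*(-1/682) = -344/341)
C(A, 492) - B(-660) = -34 - 1*(-344/341) = -34 + 344/341 = -11250/341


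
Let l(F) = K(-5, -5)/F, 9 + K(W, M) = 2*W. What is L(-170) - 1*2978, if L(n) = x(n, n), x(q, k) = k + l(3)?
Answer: -9463/3 ≈ -3154.3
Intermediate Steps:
K(W, M) = -9 + 2*W
l(F) = -19/F (l(F) = (-9 + 2*(-5))/F = (-9 - 10)/F = -19/F)
x(q, k) = -19/3 + k (x(q, k) = k - 19/3 = -19/3 + k)
L(n) = -19/3 + n
L(-170) - 1*2978 = (-19/3 - 170) - 1*2978 = -529/3 - 2978 = -9463/3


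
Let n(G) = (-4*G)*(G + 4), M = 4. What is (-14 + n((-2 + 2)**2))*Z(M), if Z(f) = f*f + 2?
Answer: -252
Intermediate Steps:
n(G) = -4*G*(4 + G) (n(G) = (-4*G)*(4 + G) = -4*G*(4 + G))
Z(f) = 2 + f**2 (Z(f) = f**2 + 2 = 2 + f**2)
(-14 + n((-2 + 2)**2))*Z(M) = (-14 - 4*(-2 + 2)**2*(4 + (-2 + 2)**2))*(2 + 4**2) = (-14 - 4*0**2*(4 + 0**2))*(2 + 16) = (-14 - 4*0*(4 + 0))*18 = (-14 - 4*0*4)*18 = (-14 + 0)*18 = -14*18 = -252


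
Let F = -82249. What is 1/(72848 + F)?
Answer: -1/9401 ≈ -0.00010637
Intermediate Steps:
1/(72848 + F) = 1/(72848 - 82249) = 1/(-9401) = -1/9401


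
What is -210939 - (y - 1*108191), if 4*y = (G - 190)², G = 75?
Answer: -424217/4 ≈ -1.0605e+5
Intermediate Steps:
y = 13225/4 (y = (75 - 190)²/4 = (¼)*(-115)² = (¼)*13225 = 13225/4 ≈ 3306.3)
-210939 - (y - 1*108191) = -210939 - (13225/4 - 1*108191) = -210939 - (13225/4 - 108191) = -210939 - 1*(-419539/4) = -210939 + 419539/4 = -424217/4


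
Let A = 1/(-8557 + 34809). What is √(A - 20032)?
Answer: I*√3451350853469/13126 ≈ 141.53*I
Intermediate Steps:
A = 1/26252 ≈ 3.8092e-5
√(A - 20032) = √(1/26252 - 20032) = √(-525880063/26252) = I*√3451350853469/13126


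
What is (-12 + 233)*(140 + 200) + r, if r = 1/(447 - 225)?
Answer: 16681081/222 ≈ 75140.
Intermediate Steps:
r = 1/222 ≈ 0.0045045
(-12 + 233)*(140 + 200) + r = (-12 + 233)*(140 + 200) + 1/222 = 221*340 + 1/222 = 75140 + 1/222 = 16681081/222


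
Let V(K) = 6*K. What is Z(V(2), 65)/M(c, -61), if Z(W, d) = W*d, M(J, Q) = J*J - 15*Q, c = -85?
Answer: 39/407 ≈ 0.095823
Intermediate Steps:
M(J, Q) = J² - 15*Q
Z(V(2), 65)/M(c, -61) = ((6*2)*65)/((-85)² - 15*(-61)) = (12*65)/(7225 + 915) = 780/8140 = 780*(1/8140) = 39/407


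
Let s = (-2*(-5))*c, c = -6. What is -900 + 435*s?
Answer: -27000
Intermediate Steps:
s = -60 (s = -2*(-5)*(-6) = 10*(-6) = -60)
-900 + 435*s = -900 + 435*(-60) = -900 - 26100 = -27000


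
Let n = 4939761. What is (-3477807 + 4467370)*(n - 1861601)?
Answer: 3046033244080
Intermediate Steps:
(-3477807 + 4467370)*(n - 1861601) = (-3477807 + 4467370)*(4939761 - 1861601) = 989563*3078160 = 3046033244080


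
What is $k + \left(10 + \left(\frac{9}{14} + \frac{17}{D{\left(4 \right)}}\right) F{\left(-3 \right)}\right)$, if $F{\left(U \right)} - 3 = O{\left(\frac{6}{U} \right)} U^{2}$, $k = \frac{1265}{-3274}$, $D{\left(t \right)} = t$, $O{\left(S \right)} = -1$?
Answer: $- \frac{226241}{11459} \approx -19.744$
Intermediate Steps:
$k = - \frac{1265}{3274}$ ($k = 1265 \left(- \frac{1}{3274}\right) = - \frac{1265}{3274} \approx -0.38638$)
$F{\left(U \right)} = 3 - U^{2}$
$k + \left(10 + \left(\frac{9}{14} + \frac{17}{D{\left(4 \right)}}\right) F{\left(-3 \right)}\right) = - \frac{1265}{3274} + \left(10 + \left(\frac{9}{14} + \frac{17}{4}\right) \left(3 - \left(-3\right)^{2}\right)\right) = - \frac{1265}{3274} + \left(10 + \left(9 \cdot \frac{1}{14} + 17 \cdot \frac{1}{4}\right) \left(3 - 9\right)\right) = - \frac{1265}{3274} + \left(10 + \left(\frac{9}{14} + \frac{17}{4}\right) \left(3 - 9\right)\right) = - \frac{1265}{3274} + \left(10 + \frac{137}{28} \left(-6\right)\right) = - \frac{1265}{3274} + \left(10 - \frac{411}{14}\right) = - \frac{1265}{3274} - \frac{271}{14} = - \frac{226241}{11459}$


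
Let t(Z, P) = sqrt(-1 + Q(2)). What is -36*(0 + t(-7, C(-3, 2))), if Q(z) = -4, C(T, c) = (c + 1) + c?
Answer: -36*I*sqrt(5) ≈ -80.498*I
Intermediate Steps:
C(T, c) = 1 + 2*c (C(T, c) = (1 + c) + c = 1 + 2*c)
t(Z, P) = I*sqrt(5) (t(Z, P) = sqrt(-1 - 4) = sqrt(-5) = I*sqrt(5))
-36*(0 + t(-7, C(-3, 2))) = -36*(0 + I*sqrt(5)) = -36*I*sqrt(5)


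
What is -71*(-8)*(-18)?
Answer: -10224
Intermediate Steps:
-71*(-8)*(-18) = 568*(-18) = -10224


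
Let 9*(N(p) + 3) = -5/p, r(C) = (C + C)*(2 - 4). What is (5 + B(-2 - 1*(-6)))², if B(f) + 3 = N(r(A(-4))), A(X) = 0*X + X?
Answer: 22201/20736 ≈ 1.0707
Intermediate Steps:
A(X) = X (A(X) = 0 + X = X)
r(C) = -4*C (r(C) = (2*C)*(-2) = -4*C)
N(p) = -3 - 5/(9*p) (N(p) = -3 + (-5/p)/9 = -3 - 5/(9*p))
B(f) = -869/144 (B(f) = -3 + (-3 - 5/(9*((-4*(-4))))) = -3 + (-3 - 5/9/16) = -3 + (-3 - 5/9*1/16) = -3 + (-3 - 5/144) = -3 - 437/144 = -869/144)
(5 + B(-2 - 1*(-6)))² = (5 - 869/144)² = (-149/144)² = 22201/20736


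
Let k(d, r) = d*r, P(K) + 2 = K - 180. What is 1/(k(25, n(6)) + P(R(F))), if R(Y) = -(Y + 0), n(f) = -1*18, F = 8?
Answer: -1/640 ≈ -0.0015625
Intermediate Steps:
n(f) = -18
R(Y) = -Y
P(K) = -182 + K (P(K) = -2 + (K - 180) = -2 + (-180 + K) = -182 + K)
1/(k(25, n(6)) + P(R(F))) = 1/(25*(-18) + (-182 - 1*8)) = 1/(-450 + (-182 - 8)) = 1/(-450 - 190) = 1/(-640) = -1/640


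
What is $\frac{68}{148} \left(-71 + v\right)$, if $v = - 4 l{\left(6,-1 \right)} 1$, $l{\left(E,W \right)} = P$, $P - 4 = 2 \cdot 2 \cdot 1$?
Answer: $- \frac{1751}{37} \approx -47.324$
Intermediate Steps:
$P = 8$ ($P = 4 + 2 \cdot 2 \cdot 1 = 4 + 4 \cdot 1 = 4 + 4 = 8$)
$l{\left(E,W \right)} = 8$
$v = -32$ ($v = \left(-4\right) 8 \cdot 1 = \left(-32\right) 1 = -32$)
$\frac{68}{148} \left(-71 + v\right) = \frac{68}{148} \left(-71 - 32\right) = 68 \cdot \frac{1}{148} \left(-103\right) = \frac{17}{37} \left(-103\right) = - \frac{1751}{37}$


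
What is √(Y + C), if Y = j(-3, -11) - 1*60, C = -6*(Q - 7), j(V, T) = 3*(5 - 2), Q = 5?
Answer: I*√39 ≈ 6.245*I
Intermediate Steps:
j(V, T) = 9 (j(V, T) = 3*3 = 9)
C = 12 (C = -6*(5 - 7) = -6*(-2) = 12)
Y = -51 (Y = 9 - 1*60 = 9 - 60 = -51)
√(Y + C) = √(-51 + 12) = √(-39) = I*√39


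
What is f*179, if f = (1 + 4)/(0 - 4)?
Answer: -895/4 ≈ -223.75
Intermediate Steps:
f = -5/4 (f = 5/(-4) = 5*(-¼) = -5/4 ≈ -1.2500)
f*179 = -5/4*179 = -895/4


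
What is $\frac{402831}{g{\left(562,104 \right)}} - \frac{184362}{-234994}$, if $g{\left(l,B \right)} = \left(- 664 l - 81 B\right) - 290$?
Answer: $- \frac{4043056455}{14956663118} \approx -0.27032$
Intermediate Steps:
$g{\left(l,B \right)} = -290 - 664 l - 81 B$
$\frac{402831}{g{\left(562,104 \right)}} - \frac{184362}{-234994} = \frac{402831}{-290 - 373168 - 8424} - \frac{184362}{-234994} = \frac{402831}{-290 - 373168 - 8424} - - \frac{92181}{117497} = \frac{402831}{-381882} + \frac{92181}{117497} = 402831 \left(- \frac{1}{381882}\right) + \frac{92181}{117497} = - \frac{134277}{127294} + \frac{92181}{117497} = - \frac{4043056455}{14956663118}$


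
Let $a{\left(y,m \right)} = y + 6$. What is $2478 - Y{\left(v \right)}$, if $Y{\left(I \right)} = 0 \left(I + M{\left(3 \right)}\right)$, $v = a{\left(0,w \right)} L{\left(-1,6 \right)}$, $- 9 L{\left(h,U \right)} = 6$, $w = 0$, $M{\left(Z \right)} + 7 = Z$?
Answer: $2478$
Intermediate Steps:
$M{\left(Z \right)} = -7 + Z$
$a{\left(y,m \right)} = 6 + y$
$L{\left(h,U \right)} = - \frac{2}{3}$ ($L{\left(h,U \right)} = \left(- \frac{1}{9}\right) 6 = - \frac{2}{3}$)
$v = -4$ ($v = \left(6 + 0\right) \left(- \frac{2}{3}\right) = 6 \left(- \frac{2}{3}\right) = -4$)
$Y{\left(I \right)} = 0$ ($Y{\left(I \right)} = 0 \left(I + \left(-7 + 3\right)\right) = 0 \left(I - 4\right) = 0 \left(-4 + I\right) = 0$)
$2478 - Y{\left(v \right)} = 2478 - 0 = 2478 + 0 = 2478$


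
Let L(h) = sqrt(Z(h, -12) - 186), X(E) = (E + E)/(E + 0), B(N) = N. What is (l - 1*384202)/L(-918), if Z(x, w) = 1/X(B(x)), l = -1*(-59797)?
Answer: 324405*I*sqrt(742)/371 ≈ 23819.0*I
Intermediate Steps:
X(E) = 2 (X(E) = (2*E)/E = 2)
l = 59797
Z(x, w) = 1/2
L(h) = I*sqrt(742)/2 (L(h) = sqrt(1/2 - 186) = sqrt(-371/2) = I*sqrt(742)/2)
(l - 1*384202)/L(-918) = (59797 - 1*384202)/((I*sqrt(742)/2)) = (59797 - 384202)*(-I*sqrt(742)/371) = -(-324405)*I*sqrt(742)/371 = 324405*I*sqrt(742)/371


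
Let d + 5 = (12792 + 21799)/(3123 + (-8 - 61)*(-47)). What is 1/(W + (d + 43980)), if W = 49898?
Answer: 6366/597630109 ≈ 1.0652e-5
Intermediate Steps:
d = 2761/6366 (d = -5 + (12792 + 21799)/(3123 + (-8 - 61)*(-47)) = -5 + 34591/(3123 - 69*(-47)) = -5 + 34591/(3123 + 3243) = -5 + 34591/6366 = 2761/6366 ≈ 0.43371)
1/(W + (d + 43980)) = 1/(49898 + (2761/6366 + 43980)) = 1/(49898 + 279979441/6366) = 1/(597630109/6366) = 6366/597630109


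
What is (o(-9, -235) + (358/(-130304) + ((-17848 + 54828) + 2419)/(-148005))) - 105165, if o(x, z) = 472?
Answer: -14630993216467/139751040 ≈ -1.0469e+5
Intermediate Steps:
(o(-9, -235) + (358/(-130304) + ((-17848 + 54828) + 2419)/(-148005))) - 105165 = (472 + (358/(-130304) + ((-17848 + 54828) + 2419)/(-148005))) - 105165 = (472 + (358*(-1/130304) + (36980 + 2419)*(-1/148005))) - 105165 = (472 + (-179/65152 + 39399*(-1/148005))) - 105165 = (472 + (-179/65152 - 571/2145)) - 105165 = (472 - 37585747/139751040) - 105165 = 65924905133/139751040 - 105165 = -14630993216467/139751040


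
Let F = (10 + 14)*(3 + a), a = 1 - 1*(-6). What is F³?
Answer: 13824000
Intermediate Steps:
a = 7 (a = 1 + 6 = 7)
F = 240 (F = (10 + 14)*(3 + 7) = 24*10 = 240)
F³ = 240³ = 13824000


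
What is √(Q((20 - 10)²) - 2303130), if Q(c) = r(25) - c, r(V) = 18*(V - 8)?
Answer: 2*I*√575731 ≈ 1517.5*I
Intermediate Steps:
r(V) = -144 + 18*V (r(V) = 18*(-8 + V) = -144 + 18*V)
Q(c) = 306 - c (Q(c) = (-144 + 18*25) - c = (-144 + 450) - c = 306 - c)
√(Q((20 - 10)²) - 2303130) = √((306 - (20 - 10)²) - 2303130) = √((306 - 1*10²) - 2303130) = √((306 - 1*100) - 2303130) = √((306 - 100) - 2303130) = √(206 - 2303130) = √(-2302924) = 2*I*√575731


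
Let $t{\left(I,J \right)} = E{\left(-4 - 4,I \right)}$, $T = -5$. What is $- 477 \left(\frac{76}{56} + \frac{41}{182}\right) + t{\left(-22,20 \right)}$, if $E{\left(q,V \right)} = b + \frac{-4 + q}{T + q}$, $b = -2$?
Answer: $- \frac{68786}{91} \approx -755.89$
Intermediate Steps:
$E{\left(q,V \right)} = -2 + \frac{-4 + q}{-5 + q}$
$t{\left(I,J \right)} = - \frac{14}{13}$ ($t{\left(I,J \right)} = \frac{6 - \left(-4 - 4\right)}{-5 - 8} = \frac{6 - -8}{-5 - 8} = \frac{6 + 8}{-13} = \left(- \frac{1}{13}\right) 14 = - \frac{14}{13}$)
$- 477 \left(\frac{76}{56} + \frac{41}{182}\right) + t{\left(-22,20 \right)} = - 477 \left(\frac{76}{56} + \frac{41}{182}\right) - \frac{14}{13} = - 477 \left(76 \cdot \frac{1}{56} + 41 \cdot \frac{1}{182}\right) - \frac{14}{13} = - 477 \left(\frac{19}{14} + \frac{41}{182}\right) - \frac{14}{13} = \left(-477\right) \frac{144}{91} - \frac{14}{13} = - \frac{68688}{91} - \frac{14}{13} = - \frac{68786}{91}$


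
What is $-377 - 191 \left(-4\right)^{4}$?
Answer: $-49273$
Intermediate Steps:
$-377 - 191 \left(-4\right)^{4} = -377 - 48896 = -49273$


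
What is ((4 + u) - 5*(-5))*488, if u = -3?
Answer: 12688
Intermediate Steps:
((4 + u) - 5*(-5))*488 = ((4 - 3) - 5*(-5))*488 = (1 + 25)*488 = 26*488 = 12688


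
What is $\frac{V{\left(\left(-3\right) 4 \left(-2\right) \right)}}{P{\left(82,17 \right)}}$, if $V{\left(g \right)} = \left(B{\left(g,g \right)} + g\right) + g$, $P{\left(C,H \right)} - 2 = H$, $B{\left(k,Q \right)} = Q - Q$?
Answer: $\frac{48}{19} \approx 2.5263$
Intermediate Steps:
$B{\left(k,Q \right)} = 0$
$P{\left(C,H \right)} = 2 + H$
$V{\left(g \right)} = 2 g$ ($V{\left(g \right)} = \left(0 + g\right) + g = g + g = 2 g$)
$\frac{V{\left(\left(-3\right) 4 \left(-2\right) \right)}}{P{\left(82,17 \right)}} = \frac{2 \left(-3\right) 4 \left(-2\right)}{2 + 17} = \frac{2 \left(\left(-12\right) \left(-2\right)\right)}{19} = 2 \cdot 24 \cdot \frac{1}{19} = 48 \cdot \frac{1}{19} = \frac{48}{19}$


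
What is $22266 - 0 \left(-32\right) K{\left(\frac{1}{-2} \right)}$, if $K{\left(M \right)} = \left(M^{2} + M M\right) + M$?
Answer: $22266$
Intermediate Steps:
$K{\left(M \right)} = M + 2 M^{2}$ ($K{\left(M \right)} = \left(M^{2} + M^{2}\right) + M = 2 M^{2} + M = M + 2 M^{2}$)
$22266 - 0 \left(-32\right) K{\left(\frac{1}{-2} \right)} = 22266 - 0 \left(-32\right) \frac{1 + \frac{2}{-2}}{-2} = 22266 - 0 \left(- \frac{1 + 2 \left(- \frac{1}{2}\right)}{2}\right) = 22266 - 0 \left(- \frac{1 - 1}{2}\right) = 22266 - 0 \left(\left(- \frac{1}{2}\right) 0\right) = 22266 - 0 \cdot 0 = 22266 - 0 = 22266 + 0 = 22266$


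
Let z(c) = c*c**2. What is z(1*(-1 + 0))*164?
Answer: -164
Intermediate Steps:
z(c) = c**3
z(1*(-1 + 0))*164 = (1*(-1 + 0))**3*164 = (1*(-1))**3*164 = (-1)**3*164 = -1*164 = -164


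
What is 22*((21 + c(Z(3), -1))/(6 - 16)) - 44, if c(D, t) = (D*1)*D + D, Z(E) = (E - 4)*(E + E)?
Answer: -781/5 ≈ -156.20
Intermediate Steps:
Z(E) = 2*E*(-4 + E) (Z(E) = (-4 + E)*(2*E) = 2*E*(-4 + E))
c(D, t) = D + D**2 (c(D, t) = D*D + D = D**2 + D = D + D**2)
22*((21 + c(Z(3), -1))/(6 - 16)) - 44 = 22*((21 + (2*3*(-4 + 3))*(1 + 2*3*(-4 + 3)))/(6 - 16)) - 44 = 22*((21 + (2*3*(-1))*(1 + 2*3*(-1)))/(-10)) - 44 = 22*((21 - 6*(1 - 6))*(-1/10)) - 44 = 22*((21 - 6*(-5))*(-1/10)) - 44 = 22*((21 + 30)*(-1/10)) - 44 = 22*(51*(-1/10)) - 44 = 22*(-51/10) - 44 = -561/5 - 44 = -781/5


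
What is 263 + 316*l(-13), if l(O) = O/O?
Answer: 579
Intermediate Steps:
l(O) = 1
263 + 316*l(-13) = 263 + 316*1 = 263 + 316 = 579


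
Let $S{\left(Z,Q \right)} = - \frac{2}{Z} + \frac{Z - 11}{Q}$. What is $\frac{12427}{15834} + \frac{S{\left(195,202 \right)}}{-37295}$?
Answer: $\frac{78014201899}{99405720050} \approx 0.78481$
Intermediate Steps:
$S{\left(Z,Q \right)} = - \frac{2}{Z} + \frac{-11 + Z}{Q}$ ($S{\left(Z,Q \right)} = - \frac{2}{Z} + \frac{Z - 11}{Q} = - \frac{2}{Z} + \frac{-11 + Z}{Q}$)
$\frac{12427}{15834} + \frac{S{\left(195,202 \right)}}{-37295} = \frac{12427}{15834} + \frac{- \frac{11}{202} - \frac{2}{195} + \frac{195}{202}}{-37295} = 12427 \cdot \frac{1}{15834} + \left(\left(-11\right) \frac{1}{202} - \frac{2}{195} + 195 \cdot \frac{1}{202}\right) \left(- \frac{1}{37295}\right) = \frac{12427}{15834} + \left(- \frac{11}{202} - \frac{2}{195} + \frac{195}{202}\right) \left(- \frac{1}{37295}\right) = \frac{12427}{15834} + \frac{17738}{19695} \left(- \frac{1}{37295}\right) = \frac{12427}{15834} - \frac{17738}{734525025} = \frac{78014201899}{99405720050}$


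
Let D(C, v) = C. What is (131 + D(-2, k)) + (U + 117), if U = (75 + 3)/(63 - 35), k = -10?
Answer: 3483/14 ≈ 248.79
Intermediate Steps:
U = 39/14 (U = 78/28 = 78*(1/28) = 39/14 ≈ 2.7857)
(131 + D(-2, k)) + (U + 117) = (131 - 2) + (39/14 + 117) = 129 + 1677/14 = 3483/14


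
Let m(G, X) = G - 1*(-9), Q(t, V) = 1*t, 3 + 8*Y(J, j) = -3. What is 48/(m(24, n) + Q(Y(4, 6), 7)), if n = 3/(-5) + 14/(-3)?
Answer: 64/43 ≈ 1.4884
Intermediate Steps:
Y(J, j) = -¾ (Y(J, j) = -3/8 + (⅛)*(-3) = -3/8 - 3/8 = -¾)
Q(t, V) = t
n = -79/15 (n = 3*(-⅕) + 14*(-⅓) = -⅗ - 14/3 = -79/15 ≈ -5.2667)
m(G, X) = 9 + G (m(G, X) = G + 9 = 9 + G)
48/(m(24, n) + Q(Y(4, 6), 7)) = 48/((9 + 24) - ¾) = 48/(33 - ¾) = 48/(129/4) = 48*(4/129) = 64/43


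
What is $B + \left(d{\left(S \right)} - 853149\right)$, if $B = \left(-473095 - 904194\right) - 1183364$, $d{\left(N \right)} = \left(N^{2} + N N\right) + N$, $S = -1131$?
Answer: $-856611$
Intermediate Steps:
$d{\left(N \right)} = N + 2 N^{2}$ ($d{\left(N \right)} = \left(N^{2} + N^{2}\right) + N = 2 N^{2} + N = N + 2 N^{2}$)
$B = -2560653$ ($B = -1377289 - 1183364 = -2560653$)
$B + \left(d{\left(S \right)} - 853149\right) = -2560653 - \left(853149 + 1131 \left(1 + 2 \left(-1131\right)\right)\right) = -2560653 - \left(853149 + 1131 \left(1 - 2262\right)\right) = -2560653 - -1704042 = -2560653 + \left(2557191 - 853149\right) = -2560653 + 1704042 = -856611$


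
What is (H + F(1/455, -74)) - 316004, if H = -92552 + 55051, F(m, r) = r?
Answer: -353579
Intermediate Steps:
H = -37501
(H + F(1/455, -74)) - 316004 = (-37501 - 74) - 316004 = -37575 - 316004 = -353579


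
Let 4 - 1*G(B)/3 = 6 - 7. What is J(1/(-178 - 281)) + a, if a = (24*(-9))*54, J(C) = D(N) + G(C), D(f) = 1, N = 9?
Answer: -11648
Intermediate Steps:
G(B) = 15 (G(B) = 12 - 3*(6 - 7) = 12 - 3*(-1) = 12 + 3 = 15)
J(C) = 16 (J(C) = 1 + 15 = 16)
a = -11664 (a = -216*54 = -11664)
J(1/(-178 - 281)) + a = 16 - 11664 = -11648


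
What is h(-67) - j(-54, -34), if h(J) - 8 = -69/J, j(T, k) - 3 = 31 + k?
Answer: 605/67 ≈ 9.0298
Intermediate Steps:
j(T, k) = 34 + k (j(T, k) = 3 + (31 + k) = 34 + k)
h(J) = 8 - 69/J
h(-67) - j(-54, -34) = (8 - 69/(-67)) - (34 - 34) = (8 - 69*(-1/67)) - 1*0 = (8 + 69/67) + 0 = 605/67 + 0 = 605/67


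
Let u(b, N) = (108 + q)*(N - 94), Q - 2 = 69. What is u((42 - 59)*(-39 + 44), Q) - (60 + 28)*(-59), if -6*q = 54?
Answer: 2915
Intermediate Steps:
Q = 71 (Q = 2 + 69 = 71)
q = -9 (q = -1/6*54 = -9)
u(b, N) = -9306 + 99*N (u(b, N) = (108 - 9)*(N - 94) = 99*(-94 + N) = -9306 + 99*N)
u((42 - 59)*(-39 + 44), Q) - (60 + 28)*(-59) = (-9306 + 99*71) - (60 + 28)*(-59) = (-9306 + 7029) - 88*(-59) = -2277 - 1*(-5192) = -2277 + 5192 = 2915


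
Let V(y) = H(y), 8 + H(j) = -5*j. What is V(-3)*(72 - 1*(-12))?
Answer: 588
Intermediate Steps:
H(j) = -8 - 5*j
V(y) = -8 - 5*y
V(-3)*(72 - 1*(-12)) = (-8 - 5*(-3))*(72 - 1*(-12)) = (-8 + 15)*(72 + 12) = 7*84 = 588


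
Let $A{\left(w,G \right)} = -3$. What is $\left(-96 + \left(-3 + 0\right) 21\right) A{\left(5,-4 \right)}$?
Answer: $477$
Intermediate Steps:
$\left(-96 + \left(-3 + 0\right) 21\right) A{\left(5,-4 \right)} = \left(-96 + \left(-3 + 0\right) 21\right) \left(-3\right) = \left(-96 - 63\right) \left(-3\right) = \left(-159\right) \left(-3\right) = 477$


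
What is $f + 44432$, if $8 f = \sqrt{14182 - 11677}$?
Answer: $44432 + \frac{\sqrt{2505}}{8} \approx 44438.0$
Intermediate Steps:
$f = \frac{\sqrt{2505}}{8}$ ($f = \frac{\sqrt{14182 - 11677}}{8} = \frac{\sqrt{2505}}{8} \approx 6.2562$)
$f + 44432 = \frac{\sqrt{2505}}{8} + 44432 = 44432 + \frac{\sqrt{2505}}{8}$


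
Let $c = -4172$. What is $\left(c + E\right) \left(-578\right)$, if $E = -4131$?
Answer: $4799134$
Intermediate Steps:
$\left(c + E\right) \left(-578\right) = \left(-4172 - 4131\right) \left(-578\right) = \left(-8303\right) \left(-578\right) = 4799134$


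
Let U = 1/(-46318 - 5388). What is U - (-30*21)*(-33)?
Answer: -1074967741/51706 ≈ -20790.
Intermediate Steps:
U = -1/51706 (U = 1/(-51706) = -1/51706 ≈ -1.9340e-5)
U - (-30*21)*(-33) = -1/51706 - (-30*21)*(-33) = -1/51706 - (-630)*(-33) = -1/51706 - 1*20790 = -1/51706 - 20790 = -1074967741/51706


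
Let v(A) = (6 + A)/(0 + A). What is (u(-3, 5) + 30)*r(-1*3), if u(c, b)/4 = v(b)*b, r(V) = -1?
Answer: -74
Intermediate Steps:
v(A) = (6 + A)/A
u(c, b) = 24 + 4*b (u(c, b) = 4*(((6 + b)/b)*b) = 4*(6 + b) = 24 + 4*b)
(u(-3, 5) + 30)*r(-1*3) = ((24 + 4*5) + 30)*(-1) = ((24 + 20) + 30)*(-1) = (44 + 30)*(-1) = 74*(-1) = -74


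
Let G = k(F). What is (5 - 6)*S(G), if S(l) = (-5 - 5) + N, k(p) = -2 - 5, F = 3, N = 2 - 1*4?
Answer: 12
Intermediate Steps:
N = -2 (N = 2 - 4 = -2)
k(p) = -7
G = -7
S(l) = -12 (S(l) = (-5 - 5) - 2 = -10 - 2 = -12)
(5 - 6)*S(G) = (5 - 6)*(-12) = -1*(-12) = 12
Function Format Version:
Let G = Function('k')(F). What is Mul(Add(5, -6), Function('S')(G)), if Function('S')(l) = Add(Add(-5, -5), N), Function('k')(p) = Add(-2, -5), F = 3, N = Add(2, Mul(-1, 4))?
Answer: 12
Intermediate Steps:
N = -2 (N = Add(2, -4) = -2)
Function('k')(p) = -7
G = -7
Function('S')(l) = -12 (Function('S')(l) = Add(Add(-5, -5), -2) = Add(-10, -2) = -12)
Mul(Add(5, -6), Function('S')(G)) = Mul(Add(5, -6), -12) = Mul(-1, -12) = 12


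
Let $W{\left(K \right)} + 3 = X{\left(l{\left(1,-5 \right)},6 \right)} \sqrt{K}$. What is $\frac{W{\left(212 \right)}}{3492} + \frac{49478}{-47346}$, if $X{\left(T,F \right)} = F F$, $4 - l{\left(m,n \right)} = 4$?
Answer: $- \frac{738971}{706548} + \frac{2 \sqrt{53}}{97} \approx -0.89578$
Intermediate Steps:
$l{\left(m,n \right)} = 0$ ($l{\left(m,n \right)} = 4 - 4 = 0$)
$X{\left(T,F \right)} = F^{2}$
$W{\left(K \right)} = -3 + 36 \sqrt{K}$ ($W{\left(K \right)} = -3 + 6^{2} \sqrt{K} = -3 + 36 \sqrt{K}$)
$\frac{W{\left(212 \right)}}{3492} + \frac{49478}{-47346} = \frac{-3 + 36 \sqrt{212}}{3492} + \frac{49478}{-47346} = \left(-3 + 36 \cdot 2 \sqrt{53}\right) \frac{1}{3492} + 49478 \left(- \frac{1}{47346}\right) = \left(-3 + 72 \sqrt{53}\right) \frac{1}{3492} - \frac{1903}{1821} = \left(- \frac{1}{1164} + \frac{2 \sqrt{53}}{97}\right) - \frac{1903}{1821} = - \frac{738971}{706548} + \frac{2 \sqrt{53}}{97}$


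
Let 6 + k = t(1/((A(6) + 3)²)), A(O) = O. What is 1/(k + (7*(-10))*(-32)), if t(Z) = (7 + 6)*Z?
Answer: 81/180967 ≈ 0.00044760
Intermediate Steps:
t(Z) = 13*Z
k = -473/81 (k = -6 + 13/((6 + 3)²) = -6 + 13/(9²) = -6 + 13/81 = -473/81 ≈ -5.8395)
1/(k + (7*(-10))*(-32)) = 1/(-473/81 + (7*(-10))*(-32)) = 1/(-473/81 - 70*(-32)) = 1/(-473/81 + 2240) = 1/(180967/81) = 81/180967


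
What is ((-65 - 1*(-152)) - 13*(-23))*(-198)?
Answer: -76428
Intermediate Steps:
((-65 - 1*(-152)) - 13*(-23))*(-198) = ((-65 + 152) + 299)*(-198) = (87 + 299)*(-198) = 386*(-198) = -76428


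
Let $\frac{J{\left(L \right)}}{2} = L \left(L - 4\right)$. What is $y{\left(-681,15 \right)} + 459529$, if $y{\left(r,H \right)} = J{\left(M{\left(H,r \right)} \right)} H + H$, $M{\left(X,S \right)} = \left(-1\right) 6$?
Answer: $461344$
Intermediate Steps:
$M{\left(X,S \right)} = -6$
$J{\left(L \right)} = 2 L \left(-4 + L\right)$ ($J{\left(L \right)} = 2 L \left(L - 4\right) = 2 L \left(-4 + L\right)$)
$y{\left(r,H \right)} = 121 H$ ($y{\left(r,H \right)} = 2 \left(-6\right) \left(-4 - 6\right) H + H = 2 \left(-6\right) \left(-10\right) H + H = 120 H + H = 121 H$)
$y{\left(-681,15 \right)} + 459529 = 121 \cdot 15 + 459529 = 1815 + 459529 = 461344$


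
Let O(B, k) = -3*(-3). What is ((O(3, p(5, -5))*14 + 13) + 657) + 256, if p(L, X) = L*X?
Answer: 1052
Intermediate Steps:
O(B, k) = 9
((O(3, p(5, -5))*14 + 13) + 657) + 256 = ((9*14 + 13) + 657) + 256 = ((126 + 13) + 657) + 256 = (139 + 657) + 256 = 796 + 256 = 1052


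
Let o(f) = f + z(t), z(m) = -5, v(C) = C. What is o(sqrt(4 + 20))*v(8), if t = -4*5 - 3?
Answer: -40 + 16*sqrt(6) ≈ -0.80816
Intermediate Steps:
t = -23 (t = -20 - 3 = -23)
o(f) = -5 + f (o(f) = f - 5 = -5 + f)
o(sqrt(4 + 20))*v(8) = (-5 + sqrt(4 + 20))*8 = (-5 + sqrt(24))*8 = (-5 + 2*sqrt(6))*8 = -40 + 16*sqrt(6)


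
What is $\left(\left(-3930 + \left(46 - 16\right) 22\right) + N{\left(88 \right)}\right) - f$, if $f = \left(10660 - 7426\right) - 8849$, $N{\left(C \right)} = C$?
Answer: $2433$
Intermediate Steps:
$f = -5615$ ($f = 3234 - 8849 = -5615$)
$\left(\left(-3930 + \left(46 - 16\right) 22\right) + N{\left(88 \right)}\right) - f = \left(\left(-3930 + \left(46 - 16\right) 22\right) + 88\right) - -5615 = \left(\left(-3930 + 30 \cdot 22\right) + 88\right) + 5615 = \left(\left(-3930 + 660\right) + 88\right) + 5615 = \left(-3270 + 88\right) + 5615 = -3182 + 5615 = 2433$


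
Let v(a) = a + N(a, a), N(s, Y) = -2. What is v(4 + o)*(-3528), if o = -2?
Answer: 0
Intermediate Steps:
v(a) = -2 + a (v(a) = a - 2 = -2 + a)
v(4 + o)*(-3528) = (-2 + (4 - 2))*(-3528) = (-2 + 2)*(-3528) = 0*(-3528) = 0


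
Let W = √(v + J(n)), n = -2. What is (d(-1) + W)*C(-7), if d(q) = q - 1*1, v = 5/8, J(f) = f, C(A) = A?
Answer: 14 - 7*I*√22/4 ≈ 14.0 - 8.2082*I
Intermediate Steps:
v = 5/8 (v = 5*(⅛) = 5/8 ≈ 0.62500)
d(q) = -1 + q (d(q) = q - 1 = -1 + q)
W = I*√22/4 (W = √(5/8 - 2) = √(-11/8) = I*√22/4 ≈ 1.1726*I)
(d(-1) + W)*C(-7) = ((-1 - 1) + I*√22/4)*(-7) = (-2 + I*√22/4)*(-7) = 14 - 7*I*√22/4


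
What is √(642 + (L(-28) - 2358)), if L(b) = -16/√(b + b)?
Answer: 2*√(-21021 + 7*I*√14)/7 ≈ 0.025807 + 41.425*I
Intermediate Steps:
L(b) = -8*√2/√b (L(b) = -16*√2/(2*√b) = -8*√2/√b)
√(642 + (L(-28) - 2358)) = √(642 + (-8*√2/√(-28) - 2358)) = √(642 + (-8*√2*(-I*√7/14) - 2358)) = √(642 + (4*I*√14/7 - 2358)) = √(642 + (-2358 + 4*I*√14/7)) = √(-1716 + 4*I*√14/7)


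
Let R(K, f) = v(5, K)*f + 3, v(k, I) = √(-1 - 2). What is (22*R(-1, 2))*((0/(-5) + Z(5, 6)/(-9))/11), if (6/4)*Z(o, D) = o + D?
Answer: -44/9 - 88*I*√3/27 ≈ -4.8889 - 5.6452*I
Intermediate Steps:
v(k, I) = I*√3 (v(k, I) = √(-3) = I*√3)
R(K, f) = 3 + I*f*√3 (R(K, f) = (I*√3)*f + 3 = I*f*√3 + 3 = 3 + I*f*√3)
Z(o, D) = 2*D/3 + 2*o/3 (Z(o, D) = 2*(o + D)/3 = 2*(D + o)/3 = 2*D/3 + 2*o/3)
(22*R(-1, 2))*((0/(-5) + Z(5, 6)/(-9))/11) = (22*(3 + I*2*√3))*((0/(-5) + ((⅔)*6 + (⅔)*5)/(-9))/11) = (22*(3 + 2*I*√3))*((0*(-⅕) + (4 + 10/3)*(-⅑))*(1/11)) = (66 + 44*I*√3)*((0 + (22/3)*(-⅑))*(1/11)) = (66 + 44*I*√3)*((0 - 22/27)*(1/11)) = (66 + 44*I*√3)*(-22/27*1/11) = (66 + 44*I*√3)*(-2/27) = -44/9 - 88*I*√3/27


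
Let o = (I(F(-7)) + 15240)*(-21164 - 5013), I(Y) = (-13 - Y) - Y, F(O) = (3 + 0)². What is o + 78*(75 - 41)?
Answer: -398123341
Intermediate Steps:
F(O) = 9 (F(O) = 3² = 9)
I(Y) = -13 - 2*Y
o = -398125993 (o = ((-13 - 2*9) + 15240)*(-21164 - 5013) = ((-13 - 18) + 15240)*(-26177) = (-31 + 15240)*(-26177) = 15209*(-26177) = -398125993)
o + 78*(75 - 41) = -398125993 + 78*(75 - 41) = -398125993 + 78*34 = -398125993 + 2652 = -398123341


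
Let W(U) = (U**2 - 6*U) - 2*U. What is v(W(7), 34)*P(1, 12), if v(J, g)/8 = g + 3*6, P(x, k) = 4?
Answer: 1664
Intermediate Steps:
W(U) = U**2 - 8*U
v(J, g) = 144 + 8*g (v(J, g) = 8*(g + 3*6) = 8*(g + 18) = 8*(18 + g) = 144 + 8*g)
v(W(7), 34)*P(1, 12) = (144 + 8*34)*4 = (144 + 272)*4 = 416*4 = 1664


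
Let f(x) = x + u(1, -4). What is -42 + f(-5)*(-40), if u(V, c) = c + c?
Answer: 478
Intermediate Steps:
u(V, c) = 2*c
f(x) = -8 + x (f(x) = x + 2*(-4) = x - 8 = -8 + x)
-42 + f(-5)*(-40) = -42 + (-8 - 5)*(-40) = -42 - 13*(-40) = -42 + 520 = 478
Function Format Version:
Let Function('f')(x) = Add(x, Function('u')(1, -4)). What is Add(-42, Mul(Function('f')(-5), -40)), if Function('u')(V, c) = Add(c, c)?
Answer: 478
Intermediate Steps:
Function('u')(V, c) = Mul(2, c)
Function('f')(x) = Add(-8, x) (Function('f')(x) = Add(x, Mul(2, -4)) = Add(x, -8) = Add(-8, x))
Add(-42, Mul(Function('f')(-5), -40)) = Add(-42, Mul(Add(-8, -5), -40)) = Add(-42, Mul(-13, -40)) = Add(-42, 520) = 478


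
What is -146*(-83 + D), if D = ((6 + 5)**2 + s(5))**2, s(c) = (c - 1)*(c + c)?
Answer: -3772348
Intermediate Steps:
s(c) = 2*c*(-1 + c) (s(c) = (-1 + c)*(2*c) = 2*c*(-1 + c))
D = 25921 (D = ((6 + 5)**2 + 2*5*(-1 + 5))**2 = (11**2 + 2*5*4)**2 = (121 + 40)**2 = 161**2 = 25921)
-146*(-83 + D) = -146*(-83 + 25921) = -146*25838 = -3772348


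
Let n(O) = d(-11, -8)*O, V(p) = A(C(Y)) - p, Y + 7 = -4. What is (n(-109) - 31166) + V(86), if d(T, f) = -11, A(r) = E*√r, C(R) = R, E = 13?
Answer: -30053 + 13*I*√11 ≈ -30053.0 + 43.116*I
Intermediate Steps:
Y = -11 (Y = -7 - 4 = -11)
A(r) = 13*√r
V(p) = -p + 13*I*√11 (V(p) = 13*√(-11) - p = 13*(I*√11) - p = 13*I*√11 - p = -p + 13*I*√11)
n(O) = -11*O
(n(-109) - 31166) + V(86) = (-11*(-109) - 31166) + (-1*86 + 13*I*√11) = (1199 - 31166) + (-86 + 13*I*√11) = -29967 + (-86 + 13*I*√11) = -30053 + 13*I*√11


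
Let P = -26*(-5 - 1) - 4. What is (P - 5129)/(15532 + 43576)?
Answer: -711/8444 ≈ -0.084202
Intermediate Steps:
P = 152 (P = -26*(-6) - 4 = -13*(-12) - 4 = 156 - 4 = 152)
(P - 5129)/(15532 + 43576) = (152 - 5129)/(15532 + 43576) = -4977/59108 = -4977*1/59108 = -711/8444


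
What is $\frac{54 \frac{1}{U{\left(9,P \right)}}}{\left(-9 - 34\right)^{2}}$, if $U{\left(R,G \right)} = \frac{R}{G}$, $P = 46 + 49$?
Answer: $\frac{570}{1849} \approx 0.30827$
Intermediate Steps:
$P = 95$
$\frac{54 \frac{1}{U{\left(9,P \right)}}}{\left(-9 - 34\right)^{2}} = \frac{54 \frac{1}{9 \cdot \frac{1}{95}}}{\left(-9 - 34\right)^{2}} = \frac{54 \frac{1}{9 \cdot \frac{1}{95}}}{\left(-43\right)^{2}} = \frac{54 \frac{1}{\frac{9}{95}}}{1849} = 54 \cdot \frac{95}{9} \cdot \frac{1}{1849} = 570 \cdot \frac{1}{1849} = \frac{570}{1849}$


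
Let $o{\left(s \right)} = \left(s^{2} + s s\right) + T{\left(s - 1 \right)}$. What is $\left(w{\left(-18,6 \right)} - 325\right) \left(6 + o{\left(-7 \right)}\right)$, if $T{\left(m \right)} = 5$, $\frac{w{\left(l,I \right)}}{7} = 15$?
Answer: $-23980$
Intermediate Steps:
$w{\left(l,I \right)} = 105$ ($w{\left(l,I \right)} = 7 \cdot 15 = 105$)
$o{\left(s \right)} = 5 + 2 s^{2}$ ($o{\left(s \right)} = \left(s^{2} + s s\right) + 5 = \left(s^{2} + s^{2}\right) + 5 = 2 s^{2} + 5 = 5 + 2 s^{2}$)
$\left(w{\left(-18,6 \right)} - 325\right) \left(6 + o{\left(-7 \right)}\right) = \left(105 - 325\right) \left(6 + \left(5 + 2 \left(-7\right)^{2}\right)\right) = - 220 \left(6 + \left(5 + 2 \cdot 49\right)\right) = - 220 \left(6 + \left(5 + 98\right)\right) = - 220 \left(6 + 103\right) = \left(-220\right) 109 = -23980$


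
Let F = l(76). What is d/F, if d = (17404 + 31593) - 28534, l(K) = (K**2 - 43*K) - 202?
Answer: 20463/2306 ≈ 8.8738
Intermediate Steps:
l(K) = -202 + K**2 - 43*K
F = 2306 (F = -202 + 76**2 - 43*76 = -202 + 5776 - 3268 = 2306)
d = 20463 (d = 48997 - 28534 = 20463)
d/F = 20463/2306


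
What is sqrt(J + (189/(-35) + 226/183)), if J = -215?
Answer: 2*I*sqrt(45872610)/915 ≈ 14.804*I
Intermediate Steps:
sqrt(J + (189/(-35) + 226/183)) = sqrt(-215 + (189/(-35) + 226/183)) = sqrt(-215 + (189*(-1/35) + 226*(1/183))) = sqrt(-215 + (-27/5 + 226/183)) = sqrt(-215 - 3811/915) = sqrt(-200536/915) = 2*I*sqrt(45872610)/915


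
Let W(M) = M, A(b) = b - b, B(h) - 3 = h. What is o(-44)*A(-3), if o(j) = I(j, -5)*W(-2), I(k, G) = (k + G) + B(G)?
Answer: 0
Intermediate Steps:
B(h) = 3 + h
I(k, G) = 3 + k + 2*G (I(k, G) = (k + G) + (3 + G) = (G + k) + (3 + G) = 3 + k + 2*G)
A(b) = 0
o(j) = 14 - 2*j (o(j) = (3 + j + 2*(-5))*(-2) = (3 + j - 10)*(-2) = (-7 + j)*(-2) = 14 - 2*j)
o(-44)*A(-3) = (14 - 2*(-44))*0 = (14 + 88)*0 = 102*0 = 0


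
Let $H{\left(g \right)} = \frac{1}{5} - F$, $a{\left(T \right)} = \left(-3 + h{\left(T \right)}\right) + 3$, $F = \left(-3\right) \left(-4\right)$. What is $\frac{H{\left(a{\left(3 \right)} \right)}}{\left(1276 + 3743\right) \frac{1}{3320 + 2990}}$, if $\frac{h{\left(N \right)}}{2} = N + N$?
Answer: $- \frac{74458}{5019} \approx -14.835$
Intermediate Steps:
$h{\left(N \right)} = 4 N$ ($h{\left(N \right)} = 2 \left(N + N\right) = 2 \cdot 2 N = 4 N$)
$F = 12$
$a{\left(T \right)} = 4 T$ ($a{\left(T \right)} = \left(-3 + 4 T\right) + 3 = 4 T$)
$H{\left(g \right)} = - \frac{59}{5}$ ($H{\left(g \right)} = \frac{1}{5} - 12 = - \frac{59}{5}$)
$\frac{H{\left(a{\left(3 \right)} \right)}}{\left(1276 + 3743\right) \frac{1}{3320 + 2990}} = - \frac{59}{5 \frac{1276 + 3743}{3320 + 2990}} = - \frac{59}{5 \cdot \frac{5019}{6310}} = \left(- \frac{59}{5}\right) \frac{6310}{5019} = - \frac{74458}{5019}$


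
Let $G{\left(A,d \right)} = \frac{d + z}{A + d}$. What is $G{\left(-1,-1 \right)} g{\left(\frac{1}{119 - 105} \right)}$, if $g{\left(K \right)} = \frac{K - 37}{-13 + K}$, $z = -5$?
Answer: $\frac{1551}{181} \approx 8.5691$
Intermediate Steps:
$G{\left(A,d \right)} = \frac{-5 + d}{A + d}$ ($G{\left(A,d \right)} = \frac{d - 5}{A + d} = \frac{-5 + d}{A + d}$)
$g{\left(K \right)} = \frac{-37 + K}{-13 + K}$
$G{\left(-1,-1 \right)} g{\left(\frac{1}{119 - 105} \right)} = \frac{-5 - 1}{-1 - 1} \frac{-37 + \frac{1}{119 - 105}}{-13 + \frac{1}{119 - 105}} = \frac{1}{-2} \left(-6\right) \frac{-37 + \frac{1}{14}}{-13 + \frac{1}{14}} = \left(- \frac{1}{2}\right) \left(-6\right) \frac{-37 + \frac{1}{14}}{-13 + \frac{1}{14}} = 3 \frac{1}{- \frac{181}{14}} \left(- \frac{517}{14}\right) = 3 \left(\left(- \frac{14}{181}\right) \left(- \frac{517}{14}\right)\right) = 3 \cdot \frac{517}{181} = \frac{1551}{181}$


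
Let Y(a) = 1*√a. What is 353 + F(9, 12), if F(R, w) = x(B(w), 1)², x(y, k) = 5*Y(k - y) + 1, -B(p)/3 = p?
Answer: 1279 + 10*√37 ≈ 1339.8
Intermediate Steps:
B(p) = -3*p
Y(a) = √a
x(y, k) = 1 + 5*√(k - y) (x(y, k) = 5*√(k - y) + 1 = 1 + 5*√(k - y))
F(R, w) = (1 + 5*√(1 + 3*w))² (F(R, w) = (1 + 5*√(1 - (-3)*w))² = (1 + 5*√(1 + 3*w))²)
353 + F(9, 12) = 353 + (1 + 5*√(1 + 3*12))² = 353 + (1 + 5*√(1 + 36))² = 353 + (1 + 5*√37)²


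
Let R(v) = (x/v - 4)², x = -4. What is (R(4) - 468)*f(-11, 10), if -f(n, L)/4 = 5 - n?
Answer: 28352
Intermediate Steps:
f(n, L) = -20 + 4*n (f(n, L) = -4*(5 - n) = -20 + 4*n)
R(v) = (-4 - 4/v)² (R(v) = (-4/v - 4)² = (-4 - 4/v)²)
(R(4) - 468)*f(-11, 10) = (16*(1 + 4)²/4² - 468)*(-20 + 4*(-11)) = (16*(1/16)*5² - 468)*(-20 - 44) = (16*(1/16)*25 - 468)*(-64) = (25 - 468)*(-64) = -443*(-64) = 28352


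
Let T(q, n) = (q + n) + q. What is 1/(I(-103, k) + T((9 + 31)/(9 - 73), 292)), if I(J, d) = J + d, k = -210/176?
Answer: 88/16417 ≈ 0.0053603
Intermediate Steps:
k = -105/88 (k = -210*1/176 = -105/88 ≈ -1.1932)
T(q, n) = n + 2*q (T(q, n) = (n + q) + q = n + 2*q)
1/(I(-103, k) + T((9 + 31)/(9 - 73), 292)) = 1/((-103 - 105/88) + (292 + 2*((9 + 31)/(9 - 73)))) = 1/(-9169/88 + (292 + 2*(40/(-64)))) = 1/(-9169/88 + (292 + 2*(40*(-1/64)))) = 1/(-9169/88 + (292 + 2*(-5/8))) = 1/(-9169/88 + (292 - 5/4)) = 1/(-9169/88 + 1163/4) = 1/(16417/88) = 88/16417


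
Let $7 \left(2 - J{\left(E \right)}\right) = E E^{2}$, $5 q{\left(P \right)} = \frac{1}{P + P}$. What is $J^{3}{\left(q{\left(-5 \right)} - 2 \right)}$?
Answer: $\frac{21491931500839610901}{669921875000000000} \approx 32.081$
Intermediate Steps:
$q{\left(P \right)} = \frac{1}{10 P}$ ($q{\left(P \right)} = \frac{1}{5 \left(P + P\right)} = \frac{1}{5 \cdot 2 P} = \frac{\frac{1}{2} \frac{1}{P}}{5} = \frac{1}{10 P}$)
$J{\left(E \right)} = 2 - \frac{E^{3}}{7}$ ($J{\left(E \right)} = 2 - \frac{E E^{2}}{7} = 2 - \frac{E^{3}}{7}$)
$J^{3}{\left(q{\left(-5 \right)} - 2 \right)} = \left(2 - \frac{\left(\frac{1}{10 \left(-5\right)} - 2\right)^{3}}{7}\right)^{3} = \left(2 - \frac{\left(\frac{1}{10} \left(- \frac{1}{5}\right) - 2\right)^{3}}{7}\right)^{3} = \left(2 - \frac{\left(- \frac{1}{50} - 2\right)^{3}}{7}\right)^{3} = \left(2 - \frac{\left(- \frac{101}{50}\right)^{3}}{7}\right)^{3} = \left(2 - - \frac{1030301}{875000}\right)^{3} = \left(2 + \frac{1030301}{875000}\right)^{3} = \left(\frac{2780301}{875000}\right)^{3} = \frac{21491931500839610901}{669921875000000000}$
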